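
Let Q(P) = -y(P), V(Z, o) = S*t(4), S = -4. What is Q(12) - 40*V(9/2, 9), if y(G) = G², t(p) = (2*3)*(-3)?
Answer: -3024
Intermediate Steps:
t(p) = -18 (t(p) = 6*(-3) = -18)
V(Z, o) = 72 (V(Z, o) = -4*(-18) = 72)
Q(P) = -P²
Q(12) - 40*V(9/2, 9) = -1*12² - 40*72 = -1*144 - 2880 = -144 - 2880 = -3024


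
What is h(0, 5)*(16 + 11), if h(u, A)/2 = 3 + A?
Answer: 432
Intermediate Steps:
h(u, A) = 6 + 2*A (h(u, A) = 2*(3 + A) = 6 + 2*A)
h(0, 5)*(16 + 11) = (6 + 2*5)*(16 + 11) = (6 + 10)*27 = 16*27 = 432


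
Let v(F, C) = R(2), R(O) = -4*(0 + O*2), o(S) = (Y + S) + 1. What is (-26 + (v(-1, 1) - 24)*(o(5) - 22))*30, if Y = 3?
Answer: 14820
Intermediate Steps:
o(S) = 4 + S (o(S) = (3 + S) + 1 = 4 + S)
R(O) = -8*O (R(O) = -4*(0 + 2*O) = -8*O)
v(F, C) = -16 (v(F, C) = -8*2 = -16)
(-26 + (v(-1, 1) - 24)*(o(5) - 22))*30 = (-26 + (-16 - 24)*((4 + 5) - 22))*30 = (-26 - 40*(9 - 22))*30 = (-26 - 40*(-13))*30 = (-26 + 520)*30 = 494*30 = 14820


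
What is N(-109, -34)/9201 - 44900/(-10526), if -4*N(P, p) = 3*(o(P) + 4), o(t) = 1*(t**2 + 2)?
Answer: 212855319/64566484 ≈ 3.2967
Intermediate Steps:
o(t) = 2 + t**2 (o(t) = 1*(2 + t**2) = 2 + t**2)
N(P, p) = -9/2 - 3*P**2/4 (N(P, p) = -3*((2 + P**2) + 4)/4 = -3*(6 + P**2)/4 = -(18 + 3*P**2)/4 = -9/2 - 3*P**2/4)
N(-109, -34)/9201 - 44900/(-10526) = (-9/2 - 3/4*(-109)**2)/9201 - 44900/(-10526) = (-9/2 - 3/4*11881)*(1/9201) - 44900*(-1/10526) = (-9/2 - 35643/4)*(1/9201) + 22450/5263 = -35661/4*1/9201 + 22450/5263 = -11887/12268 + 22450/5263 = 212855319/64566484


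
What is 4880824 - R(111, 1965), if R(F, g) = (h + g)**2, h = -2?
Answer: 1027455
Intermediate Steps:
R(F, g) = (-2 + g)**2
4880824 - R(111, 1965) = 4880824 - (-2 + 1965)**2 = 4880824 - 1*1963**2 = 4880824 - 1*3853369 = 4880824 - 3853369 = 1027455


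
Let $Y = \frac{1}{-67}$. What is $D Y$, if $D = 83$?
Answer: $- \frac{83}{67} \approx -1.2388$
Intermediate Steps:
$Y = - \frac{1}{67} \approx -0.014925$
$D Y = 83 \left(- \frac{1}{67}\right) = - \frac{83}{67}$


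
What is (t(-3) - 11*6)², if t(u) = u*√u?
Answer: 4329 + 396*I*√3 ≈ 4329.0 + 685.89*I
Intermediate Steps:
t(u) = u^(3/2)
(t(-3) - 11*6)² = ((-3)^(3/2) - 11*6)² = (-3*I*√3 - 66)² = (-66 - 3*I*√3)²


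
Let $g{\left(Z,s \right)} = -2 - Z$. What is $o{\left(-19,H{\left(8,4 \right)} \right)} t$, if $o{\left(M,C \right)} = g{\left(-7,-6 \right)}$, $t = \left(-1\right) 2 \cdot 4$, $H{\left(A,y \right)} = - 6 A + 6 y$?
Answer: $-40$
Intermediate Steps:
$t = -8$ ($t = \left(-2\right) 4 = -8$)
$o{\left(M,C \right)} = 5$ ($o{\left(M,C \right)} = -2 - -7 = -2 + 7 = 5$)
$o{\left(-19,H{\left(8,4 \right)} \right)} t = 5 \left(-8\right) = -40$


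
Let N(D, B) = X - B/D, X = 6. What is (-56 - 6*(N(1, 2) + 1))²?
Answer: 7396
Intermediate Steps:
N(D, B) = 6 - B/D
(-56 - 6*(N(1, 2) + 1))² = (-56 - 6*((6 - 1*2/1) + 1))² = (-56 - 6*((6 - 1*2*1) + 1))² = (-56 - 6*((6 - 2) + 1))² = (-56 - 6*(4 + 1))² = (-56 - 6*5)² = (-56 - 30)² = (-86)² = 7396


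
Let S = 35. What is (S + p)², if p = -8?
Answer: 729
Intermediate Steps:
(S + p)² = (35 - 8)² = 27² = 729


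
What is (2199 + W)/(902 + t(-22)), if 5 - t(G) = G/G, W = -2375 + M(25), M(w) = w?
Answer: -⅙ ≈ -0.16667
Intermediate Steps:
W = -2350 (W = -2375 + 25 = -2350)
t(G) = 4 (t(G) = 5 - G/G = 5 - 1*1 = 5 - 1 = 4)
(2199 + W)/(902 + t(-22)) = (2199 - 2350)/(902 + 4) = -151/906 = -151*1/906 = -⅙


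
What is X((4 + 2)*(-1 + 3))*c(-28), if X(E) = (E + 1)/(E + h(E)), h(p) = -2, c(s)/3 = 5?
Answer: 39/2 ≈ 19.500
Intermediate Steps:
c(s) = 15 (c(s) = 3*5 = 15)
X(E) = (1 + E)/(-2 + E) (X(E) = (E + 1)/(E - 2) = (1 + E)/(-2 + E))
X((4 + 2)*(-1 + 3))*c(-28) = ((1 + (4 + 2)*(-1 + 3))/(-2 + (4 + 2)*(-1 + 3)))*15 = ((1 + 6*2)/(-2 + 6*2))*15 = ((1 + 12)/(-2 + 12))*15 = (13/10)*15 = 39/2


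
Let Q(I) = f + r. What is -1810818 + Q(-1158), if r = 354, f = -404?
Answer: -1810868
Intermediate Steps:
Q(I) = -50 (Q(I) = -404 + 354 = -50)
-1810818 + Q(-1158) = -1810818 - 50 = -1810868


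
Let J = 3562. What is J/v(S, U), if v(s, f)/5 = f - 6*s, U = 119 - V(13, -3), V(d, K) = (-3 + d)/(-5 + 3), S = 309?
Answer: -1781/4325 ≈ -0.41179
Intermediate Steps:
V(d, K) = 3/2 - d/2 (V(d, K) = (-3 + d)/(-2) = (-3 + d)*(-½) = 3/2 - d/2)
U = 124 (U = 119 - (3/2 - ½*13) = 119 - (3/2 - 13/2) = 119 - 1*(-5) = 119 + 5 = 124)
v(s, f) = -30*s + 5*f (v(s, f) = 5*(f - 6*s) = -30*s + 5*f)
J/v(S, U) = 3562/(-30*309 + 5*124) = 3562/(-9270 + 620) = 3562/(-8650) = 3562*(-1/8650) = -1781/4325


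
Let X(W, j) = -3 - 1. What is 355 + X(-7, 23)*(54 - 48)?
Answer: 331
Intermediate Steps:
X(W, j) = -4
355 + X(-7, 23)*(54 - 48) = 355 - 4*(54 - 48) = 355 - 4*6 = 355 - 24 = 331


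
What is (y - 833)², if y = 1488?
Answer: 429025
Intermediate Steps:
(y - 833)² = (1488 - 833)² = 655² = 429025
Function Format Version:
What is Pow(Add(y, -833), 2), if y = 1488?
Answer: 429025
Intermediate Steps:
Pow(Add(y, -833), 2) = Pow(Add(1488, -833), 2) = Pow(655, 2) = 429025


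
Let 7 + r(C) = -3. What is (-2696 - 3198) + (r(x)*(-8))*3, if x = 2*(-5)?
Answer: -5654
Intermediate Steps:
x = -10
r(C) = -10 (r(C) = -7 - 3 = -10)
(-2696 - 3198) + (r(x)*(-8))*3 = (-2696 - 3198) - 10*(-8)*3 = -5894 + 80*3 = -5894 + 240 = -5654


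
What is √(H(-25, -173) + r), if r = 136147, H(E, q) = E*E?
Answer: 2*√34193 ≈ 369.83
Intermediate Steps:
H(E, q) = E²
√(H(-25, -173) + r) = √((-25)² + 136147) = √(625 + 136147) = √136772 = 2*√34193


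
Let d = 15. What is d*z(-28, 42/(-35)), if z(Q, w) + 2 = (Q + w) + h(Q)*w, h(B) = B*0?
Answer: -468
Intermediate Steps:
h(B) = 0
z(Q, w) = -2 + Q + w (z(Q, w) = -2 + ((Q + w) + 0*w) = -2 + ((Q + w) + 0) = -2 + (Q + w) = -2 + Q + w)
d*z(-28, 42/(-35)) = 15*(-2 - 28 + 42/(-35)) = 15*(-2 - 28 + 42*(-1/35)) = 15*(-2 - 28 - 6/5) = 15*(-156/5) = -468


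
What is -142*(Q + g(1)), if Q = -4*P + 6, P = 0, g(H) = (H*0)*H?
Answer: -852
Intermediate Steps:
g(H) = 0 (g(H) = 0*H = 0)
Q = 6 (Q = -4*0 + 6 = 0 + 6 = 6)
-142*(Q + g(1)) = -142*(6 + 0) = -142*6 = -852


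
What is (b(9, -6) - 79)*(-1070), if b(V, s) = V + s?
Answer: 81320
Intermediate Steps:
(b(9, -6) - 79)*(-1070) = ((9 - 6) - 79)*(-1070) = (3 - 79)*(-1070) = -76*(-1070) = 81320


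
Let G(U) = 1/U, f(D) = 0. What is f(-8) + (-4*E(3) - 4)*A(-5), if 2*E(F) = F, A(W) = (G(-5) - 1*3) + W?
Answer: 82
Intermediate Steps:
A(W) = -16/5 + W (A(W) = (1/(-5) - 1*3) + W = (-⅕ - 3) + W = -16/5 + W)
E(F) = F/2
f(-8) + (-4*E(3) - 4)*A(-5) = 0 + (-2*3 - 4)*(-16/5 - 5) = 0 + (-4*3/2 - 4)*(-41/5) = 0 + (-6 - 4)*(-41/5) = 0 - 10*(-41/5) = 0 + 82 = 82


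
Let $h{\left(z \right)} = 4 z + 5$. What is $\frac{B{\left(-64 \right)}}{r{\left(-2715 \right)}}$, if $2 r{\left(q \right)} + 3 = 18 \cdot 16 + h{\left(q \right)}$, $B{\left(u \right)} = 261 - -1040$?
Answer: $- \frac{1301}{5285} \approx -0.24617$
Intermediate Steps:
$B{\left(u \right)} = 1301$ ($B{\left(u \right)} = 261 + 1040 = 1301$)
$h{\left(z \right)} = 5 + 4 z$
$r{\left(q \right)} = 145 + 2 q$ ($r{\left(q \right)} = - \frac{3}{2} + \frac{18 \cdot 16 + \left(5 + 4 q\right)}{2} = - \frac{3}{2} + \frac{288 + \left(5 + 4 q\right)}{2} = - \frac{3}{2} + \frac{293 + 4 q}{2} = - \frac{3}{2} + \left(\frac{293}{2} + 2 q\right) = 145 + 2 q$)
$\frac{B{\left(-64 \right)}}{r{\left(-2715 \right)}} = \frac{1301}{145 + 2 \left(-2715\right)} = \frac{1301}{145 - 5430} = \frac{1301}{-5285} = 1301 \left(- \frac{1}{5285}\right) = - \frac{1301}{5285}$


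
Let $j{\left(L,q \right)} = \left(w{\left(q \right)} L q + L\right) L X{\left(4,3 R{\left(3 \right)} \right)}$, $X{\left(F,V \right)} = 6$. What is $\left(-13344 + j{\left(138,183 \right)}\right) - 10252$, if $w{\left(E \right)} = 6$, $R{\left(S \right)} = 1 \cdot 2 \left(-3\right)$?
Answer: $125552540$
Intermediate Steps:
$R{\left(S \right)} = -6$ ($R{\left(S \right)} = 2 \left(-3\right) = -6$)
$j{\left(L,q \right)} = 6 L \left(L + 6 L q\right)$ ($j{\left(L,q \right)} = \left(6 L q + L\right) L 6 = \left(L + 6 L q\right) L 6 = L \left(L + 6 L q\right) 6 = 6 L \left(L + 6 L q\right)$)
$\left(-13344 + j{\left(138,183 \right)}\right) - 10252 = \left(-13344 + 138^{2} \left(6 + 36 \cdot 183\right)\right) - 10252 = \left(-13344 + 19044 \left(6 + 6588\right)\right) - 10252 = \left(-13344 + 19044 \cdot 6594\right) - 10252 = \left(-13344 + 125576136\right) - 10252 = 125562792 - 10252 = 125552540$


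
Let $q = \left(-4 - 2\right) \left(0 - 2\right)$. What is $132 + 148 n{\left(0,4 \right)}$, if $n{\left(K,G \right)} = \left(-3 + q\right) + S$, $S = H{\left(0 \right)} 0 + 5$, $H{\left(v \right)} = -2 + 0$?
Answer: $2204$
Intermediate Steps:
$H{\left(v \right)} = -2$
$q = 12$ ($q = \left(-6\right) \left(-2\right) = 12$)
$S = 5$ ($S = \left(-2\right) 0 + 5 = 0 + 5 = 5$)
$n{\left(K,G \right)} = 14$ ($n{\left(K,G \right)} = \left(-3 + 12\right) + 5 = 9 + 5 = 14$)
$132 + 148 n{\left(0,4 \right)} = 132 + 148 \cdot 14 = 132 + 2072 = 2204$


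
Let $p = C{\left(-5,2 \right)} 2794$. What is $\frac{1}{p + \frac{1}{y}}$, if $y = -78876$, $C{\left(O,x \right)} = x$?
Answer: $\frac{78876}{440759087} \approx 0.00017895$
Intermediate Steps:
$p = 5588$ ($p = 2 \cdot 2794 = 5588$)
$\frac{1}{p + \frac{1}{y}} = \frac{1}{5588 + \frac{1}{-78876}} = \frac{1}{5588 - \frac{1}{78876}} = \frac{1}{\frac{440759087}{78876}} = \frac{78876}{440759087}$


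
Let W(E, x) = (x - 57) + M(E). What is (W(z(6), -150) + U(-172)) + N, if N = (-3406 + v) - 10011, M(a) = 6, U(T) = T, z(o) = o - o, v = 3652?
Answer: -10138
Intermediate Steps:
z(o) = 0
N = -9765 (N = (-3406 + 3652) - 10011 = 246 - 10011 = -9765)
W(E, x) = -51 + x (W(E, x) = (x - 57) + 6 = (-57 + x) + 6 = -51 + x)
(W(z(6), -150) + U(-172)) + N = ((-51 - 150) - 172) - 9765 = (-201 - 172) - 9765 = -373 - 9765 = -10138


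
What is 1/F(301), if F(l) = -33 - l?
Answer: -1/334 ≈ -0.0029940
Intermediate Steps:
1/F(301) = 1/(-33 - 1*301) = 1/(-33 - 301) = 1/(-334) = -1/334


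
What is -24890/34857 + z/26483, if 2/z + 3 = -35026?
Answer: -23089781213944/32335898004999 ≈ -0.71406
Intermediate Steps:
z = -2/35029 (z = 2/(-3 - 35026) = 2/(-35029) = 2*(-1/35029) = -2/35029 ≈ -5.7096e-5)
-24890/34857 + z/26483 = -24890/34857 - 2/35029/26483 = -24890*1/34857 - 2/35029*1/26483 = -24890/34857 - 2/927673007 = -23089781213944/32335898004999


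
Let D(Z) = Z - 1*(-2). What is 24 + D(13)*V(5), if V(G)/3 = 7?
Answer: 339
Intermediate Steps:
V(G) = 21 (V(G) = 3*7 = 21)
D(Z) = 2 + Z (D(Z) = Z + 2 = 2 + Z)
24 + D(13)*V(5) = 24 + (2 + 13)*21 = 24 + 15*21 = 24 + 315 = 339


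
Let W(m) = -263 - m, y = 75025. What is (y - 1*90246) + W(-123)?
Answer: -15361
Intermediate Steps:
(y - 1*90246) + W(-123) = (75025 - 1*90246) + (-263 - 1*(-123)) = (75025 - 90246) + (-263 + 123) = -15221 - 140 = -15361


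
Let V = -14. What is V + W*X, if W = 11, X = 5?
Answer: 41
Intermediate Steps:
V + W*X = -14 + 11*5 = -14 + 55 = 41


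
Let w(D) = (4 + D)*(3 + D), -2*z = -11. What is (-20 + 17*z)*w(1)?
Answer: 1470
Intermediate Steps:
z = 11/2 (z = -½*(-11) = 11/2 ≈ 5.5000)
w(D) = (3 + D)*(4 + D)
(-20 + 17*z)*w(1) = (-20 + 17*(11/2))*(12 + 1² + 7*1) = (-20 + 187/2)*(12 + 1 + 7) = (147/2)*20 = 1470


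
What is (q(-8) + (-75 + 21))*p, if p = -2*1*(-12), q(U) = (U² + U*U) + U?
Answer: 1584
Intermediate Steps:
q(U) = U + 2*U² (q(U) = (U² + U²) + U = 2*U² + U = U + 2*U²)
p = 24 (p = -2*(-12) = 24)
(q(-8) + (-75 + 21))*p = (-8*(1 + 2*(-8)) + (-75 + 21))*24 = (-8*(1 - 16) - 54)*24 = (-8*(-15) - 54)*24 = (120 - 54)*24 = 66*24 = 1584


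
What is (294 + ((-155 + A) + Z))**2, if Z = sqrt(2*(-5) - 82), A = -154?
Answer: 133 - 60*I*sqrt(23) ≈ 133.0 - 287.75*I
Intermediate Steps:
Z = 2*I*sqrt(23) (Z = sqrt(-10 - 82) = sqrt(-92) = 2*I*sqrt(23) ≈ 9.5917*I)
(294 + ((-155 + A) + Z))**2 = (294 + ((-155 - 154) + 2*I*sqrt(23)))**2 = (294 + (-309 + 2*I*sqrt(23)))**2 = (-15 + 2*I*sqrt(23))**2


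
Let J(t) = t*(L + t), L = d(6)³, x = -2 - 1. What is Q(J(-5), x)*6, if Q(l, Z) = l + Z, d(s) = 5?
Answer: -3618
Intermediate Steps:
x = -3
L = 125 (L = 5³ = 125)
J(t) = t*(125 + t)
Q(l, Z) = Z + l
Q(J(-5), x)*6 = (-3 - 5*(125 - 5))*6 = (-3 - 5*120)*6 = (-3 - 600)*6 = -603*6 = -3618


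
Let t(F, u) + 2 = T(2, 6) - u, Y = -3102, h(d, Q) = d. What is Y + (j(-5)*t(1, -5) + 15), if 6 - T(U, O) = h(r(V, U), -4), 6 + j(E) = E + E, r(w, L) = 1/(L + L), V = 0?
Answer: -3227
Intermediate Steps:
r(w, L) = 1/(2*L)
j(E) = -6 + 2*E (j(E) = -6 + (E + E) = -6 + 2*E)
T(U, O) = 6 - 1/(2*U)
t(F, u) = 15/4 - u (t(F, u) = -2 + ((6 - ½/2) - u) = -2 + ((6 - ½*½) - u) = -2 + ((6 - ¼) - u) = -2 + (23/4 - u) = 15/4 - u)
Y + (j(-5)*t(1, -5) + 15) = -3102 + ((-6 + 2*(-5))*(15/4 - 1*(-5)) + 15) = -3102 + ((-6 - 10)*(15/4 + 5) + 15) = -3102 + (-16*35/4 + 15) = -3102 + (-140 + 15) = -3102 - 125 = -3227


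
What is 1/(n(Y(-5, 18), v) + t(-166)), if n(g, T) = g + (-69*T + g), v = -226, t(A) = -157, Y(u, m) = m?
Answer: 1/15473 ≈ 6.4629e-5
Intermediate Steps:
n(g, T) = -69*T + 2*g (n(g, T) = g + (g - 69*T) = -69*T + 2*g)
1/(n(Y(-5, 18), v) + t(-166)) = 1/((-69*(-226) + 2*18) - 157) = 1/((15594 + 36) - 157) = 1/(15630 - 157) = 1/15473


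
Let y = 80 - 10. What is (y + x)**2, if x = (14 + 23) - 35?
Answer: 5184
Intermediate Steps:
y = 70
x = 2 (x = 37 - 35 = 2)
(y + x)**2 = (70 + 2)**2 = 72**2 = 5184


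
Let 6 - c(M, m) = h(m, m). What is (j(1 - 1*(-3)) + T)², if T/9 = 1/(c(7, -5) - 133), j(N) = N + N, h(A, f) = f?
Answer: 935089/14884 ≈ 62.825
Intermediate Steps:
c(M, m) = 6 - m
j(N) = 2*N
T = -9/122 (T = 9/((6 - 1*(-5)) - 133) = 9/((6 + 5) - 133) = 9/(11 - 133) = 9/(-122) = 9*(-1/122) = -9/122 ≈ -0.073771)
(j(1 - 1*(-3)) + T)² = (2*(1 - 1*(-3)) - 9/122)² = (2*(1 + 3) - 9/122)² = (2*4 - 9/122)² = (8 - 9/122)² = (967/122)² = 935089/14884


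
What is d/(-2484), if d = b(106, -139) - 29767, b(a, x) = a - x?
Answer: 14761/1242 ≈ 11.885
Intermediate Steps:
d = -29522 (d = (106 - 1*(-139)) - 29767 = (106 + 139) - 29767 = 245 - 29767 = -29522)
d/(-2484) = -29522/(-2484) = -29522*(-1/2484) = 14761/1242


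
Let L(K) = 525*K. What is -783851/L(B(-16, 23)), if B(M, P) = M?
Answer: 783851/8400 ≈ 93.316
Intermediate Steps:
-783851/L(B(-16, 23)) = -783851/(525*(-16)) = -783851/(-8400) = -783851*(-1/8400) = 783851/8400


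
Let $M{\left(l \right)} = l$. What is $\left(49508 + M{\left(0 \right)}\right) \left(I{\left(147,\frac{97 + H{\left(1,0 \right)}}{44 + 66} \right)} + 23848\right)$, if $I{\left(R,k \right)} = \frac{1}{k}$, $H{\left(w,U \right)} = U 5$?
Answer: $\frac{114530123928}{97} \approx 1.1807 \cdot 10^{9}$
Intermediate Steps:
$H{\left(w,U \right)} = 5 U$
$\left(49508 + M{\left(0 \right)}\right) \left(I{\left(147,\frac{97 + H{\left(1,0 \right)}}{44 + 66} \right)} + 23848\right) = \left(49508 + 0\right) \left(\frac{1}{\left(97 + 5 \cdot 0\right) \frac{1}{44 + 66}} + 23848\right) = 49508 \left(\frac{1}{\left(97 + 0\right) \frac{1}{110}} + 23848\right) = 49508 \left(\frac{1}{97 \cdot \frac{1}{110}} + 23848\right) = 49508 \left(\frac{1}{\frac{97}{110}} + 23848\right) = 49508 \left(\frac{110}{97} + 23848\right) = 49508 \cdot \frac{2313366}{97} = \frac{114530123928}{97}$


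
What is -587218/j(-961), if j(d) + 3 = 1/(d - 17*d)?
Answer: 9029063968/46127 ≈ 1.9574e+5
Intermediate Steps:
j(d) = -3 - 1/(16*d) (j(d) = -3 + 1/(d - 17*d) = -3 + 1/(-16*d) = -3 - 1/(16*d))
-587218/j(-961) = -587218/(-3 - 1/16/(-961)) = -587218/(-3 - 1/16*(-1/961)) = -587218/(-3 + 1/15376) = -587218/(-46127/15376) = -587218*(-15376/46127) = 9029063968/46127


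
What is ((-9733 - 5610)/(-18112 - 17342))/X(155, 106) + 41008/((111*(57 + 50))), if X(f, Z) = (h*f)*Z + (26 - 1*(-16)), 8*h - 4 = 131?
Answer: 268775634174370/77844488007249 ≈ 3.4527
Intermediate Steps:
h = 135/8 (h = ½ + (⅛)*131 = ½ + 131/8 = 135/8 ≈ 16.875)
X(f, Z) = 42 + 135*Z*f/8 (X(f, Z) = (135*f/8)*Z + (26 - 1*(-16)) = 135*Z*f/8 + (26 + 16) = 135*Z*f/8 + 42 = 42 + 135*Z*f/8)
((-9733 - 5610)/(-18112 - 17342))/X(155, 106) + 41008/((111*(57 + 50))) = ((-9733 - 5610)/(-18112 - 17342))/(42 + (135/8)*106*155) + 41008/((111*(57 + 50))) = (-15343/(-35454))/(42 + 1109025/4) + 41008/((111*107)) = (-15343*(-1/35454))/(1109193/4) + 41008/11877 = (15343/35454)*(4/1109193) + 41008*(1/11877) = 30686/19662664311 + 41008/11877 = 268775634174370/77844488007249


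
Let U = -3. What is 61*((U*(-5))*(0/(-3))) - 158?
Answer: -158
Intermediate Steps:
61*((U*(-5))*(0/(-3))) - 158 = 61*((-3*(-5))*(0/(-3))) - 158 = 61*(15*(0*(-⅓))) - 158 = 61*(15*0) - 158 = 61*0 - 158 = 0 - 158 = -158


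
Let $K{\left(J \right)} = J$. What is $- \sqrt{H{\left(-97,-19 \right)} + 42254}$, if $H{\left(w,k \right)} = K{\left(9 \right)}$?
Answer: $- \sqrt{42263} \approx -205.58$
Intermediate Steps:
$H{\left(w,k \right)} = 9$
$- \sqrt{H{\left(-97,-19 \right)} + 42254} = - \sqrt{9 + 42254} = - \sqrt{42263}$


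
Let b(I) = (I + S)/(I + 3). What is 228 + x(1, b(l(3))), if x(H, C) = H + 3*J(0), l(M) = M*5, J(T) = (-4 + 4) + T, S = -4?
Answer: 229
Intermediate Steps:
J(T) = T (J(T) = 0 + T = T)
l(M) = 5*M
b(I) = (-4 + I)/(3 + I) (b(I) = (I - 4)/(I + 3) = (-4 + I)/(3 + I))
x(H, C) = H (x(H, C) = H + 3*0 = H + 0 = H)
228 + x(1, b(l(3))) = 228 + 1 = 229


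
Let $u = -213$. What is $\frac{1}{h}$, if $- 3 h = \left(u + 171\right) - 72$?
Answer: $\frac{1}{38} \approx 0.026316$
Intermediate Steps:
$h = 38$ ($h = - \frac{\left(-213 + 171\right) - 72}{3} = - \frac{-42 - 72}{3} = \left(- \frac{1}{3}\right) \left(-114\right) = 38$)
$\frac{1}{h} = \frac{1}{38}$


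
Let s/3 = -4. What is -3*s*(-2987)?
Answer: -107532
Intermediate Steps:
s = -12 (s = 3*(-4) = -12)
-3*s*(-2987) = -3*(-12)*(-2987) = 36*(-2987) = -107532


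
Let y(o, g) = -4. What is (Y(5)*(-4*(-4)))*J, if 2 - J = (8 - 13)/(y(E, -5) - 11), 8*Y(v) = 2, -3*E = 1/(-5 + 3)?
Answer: 20/3 ≈ 6.6667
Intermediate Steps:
E = ⅙ (E = -1/(3*(-5 + 3)) = -⅓/(-2) = -⅓*(-½) = ⅙ ≈ 0.16667)
Y(v) = ¼ (Y(v) = (⅛)*2 = ¼)
J = 5/3 (J = 2 - (8 - 13)/(-4 - 11) = 2 - (-5)/(-15) = 2 - (-5)*(-1)/15 = 2 - 1*⅓ = 2 - ⅓ = 5/3 ≈ 1.6667)
(Y(5)*(-4*(-4)))*J = ((-4*(-4))/4)*(5/3) = ((¼)*16)*(5/3) = 4*(5/3) = 20/3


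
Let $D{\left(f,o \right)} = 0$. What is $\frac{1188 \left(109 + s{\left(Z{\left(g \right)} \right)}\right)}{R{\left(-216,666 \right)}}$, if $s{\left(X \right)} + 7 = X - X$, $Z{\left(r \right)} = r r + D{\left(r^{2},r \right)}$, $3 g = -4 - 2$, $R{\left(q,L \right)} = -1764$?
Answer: $- \frac{3366}{49} \approx -68.694$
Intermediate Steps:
$g = -2$ ($g = \frac{-4 - 2}{3} = \frac{1}{3} \left(-6\right) = -2$)
$Z{\left(r \right)} = r^{2}$ ($Z{\left(r \right)} = r r + 0 = r^{2} + 0 = r^{2}$)
$s{\left(X \right)} = -7$ ($s{\left(X \right)} = -7 + \left(X - X\right) = -7 + 0 = -7$)
$\frac{1188 \left(109 + s{\left(Z{\left(g \right)} \right)}\right)}{R{\left(-216,666 \right)}} = \frac{1188 \left(109 - 7\right)}{-1764} = 1188 \cdot 102 \left(- \frac{1}{1764}\right) = 121176 \left(- \frac{1}{1764}\right) = - \frac{3366}{49}$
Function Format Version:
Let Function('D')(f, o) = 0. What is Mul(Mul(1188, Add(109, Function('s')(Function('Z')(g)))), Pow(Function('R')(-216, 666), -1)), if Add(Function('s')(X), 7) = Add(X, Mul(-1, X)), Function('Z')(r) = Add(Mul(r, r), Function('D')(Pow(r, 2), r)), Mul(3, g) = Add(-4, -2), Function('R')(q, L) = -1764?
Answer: Rational(-3366, 49) ≈ -68.694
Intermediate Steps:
g = -2 (g = Mul(Rational(1, 3), Add(-4, -2)) = Mul(Rational(1, 3), -6) = -2)
Function('Z')(r) = Pow(r, 2) (Function('Z')(r) = Add(Mul(r, r), 0) = Add(Pow(r, 2), 0) = Pow(r, 2))
Function('s')(X) = -7 (Function('s')(X) = Add(-7, Add(X, Mul(-1, X))) = Add(-7, 0) = -7)
Mul(Mul(1188, Add(109, Function('s')(Function('Z')(g)))), Pow(Function('R')(-216, 666), -1)) = Mul(Mul(1188, Add(109, -7)), Pow(-1764, -1)) = Mul(Mul(1188, 102), Rational(-1, 1764)) = Mul(121176, Rational(-1, 1764)) = Rational(-3366, 49)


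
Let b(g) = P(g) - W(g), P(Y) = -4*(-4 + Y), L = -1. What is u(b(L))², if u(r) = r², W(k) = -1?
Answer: 194481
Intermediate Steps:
P(Y) = 16 - 4*Y
b(g) = 17 - 4*g (b(g) = (16 - 4*g) - 1*(-1) = (16 - 4*g) + 1 = 17 - 4*g)
u(b(L))² = ((17 - 4*(-1))²)² = ((17 + 4)²)² = (21²)² = 441² = 194481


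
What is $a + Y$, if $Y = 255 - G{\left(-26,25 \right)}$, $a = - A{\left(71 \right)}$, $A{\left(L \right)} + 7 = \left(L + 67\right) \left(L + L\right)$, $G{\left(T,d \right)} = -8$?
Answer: $-19326$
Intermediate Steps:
$A{\left(L \right)} = -7 + 2 L \left(67 + L\right)$ ($A{\left(L \right)} = -7 + \left(L + 67\right) \left(L + L\right) = -7 + \left(67 + L\right) 2 L = -7 + 2 L \left(67 + L\right)$)
$a = -19589$ ($a = - (-7 + 2 \cdot 71^{2} + 134 \cdot 71) = - (-7 + 2 \cdot 5041 + 9514) = - (-7 + 10082 + 9514) = \left(-1\right) 19589 = -19589$)
$Y = 263$ ($Y = 255 - -8 = 255 + 8 = 263$)
$a + Y = -19589 + 263 = -19326$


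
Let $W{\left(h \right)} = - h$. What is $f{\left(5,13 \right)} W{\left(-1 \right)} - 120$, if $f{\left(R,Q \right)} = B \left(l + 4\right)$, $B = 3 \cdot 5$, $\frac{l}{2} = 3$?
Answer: $30$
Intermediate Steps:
$l = 6$ ($l = 2 \cdot 3 = 6$)
$B = 15$
$f{\left(R,Q \right)} = 150$ ($f{\left(R,Q \right)} = 15 \left(6 + 4\right) = 15 \cdot 10 = 150$)
$f{\left(5,13 \right)} W{\left(-1 \right)} - 120 = 150 \left(\left(-1\right) \left(-1\right)\right) - 120 = 150 \cdot 1 - 120 = 150 - 120 = 30$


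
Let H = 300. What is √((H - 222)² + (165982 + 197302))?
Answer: 2*√92342 ≈ 607.76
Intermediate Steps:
√((H - 222)² + (165982 + 197302)) = √((300 - 222)² + (165982 + 197302)) = √(78² + 363284) = √(6084 + 363284) = √369368 = 2*√92342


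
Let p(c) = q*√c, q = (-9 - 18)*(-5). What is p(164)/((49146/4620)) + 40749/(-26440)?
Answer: -40749/26440 + 207900*√41/8191 ≈ 160.98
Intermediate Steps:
q = 135 (q = -27*(-5) = 135)
p(c) = 135*√c
p(164)/((49146/4620)) + 40749/(-26440) = (135*√164)/((49146/4620)) + 40749/(-26440) = (135*(2*√41))/((49146*(1/4620))) + 40749*(-1/26440) = (270*√41)/(8191/770) - 40749/26440 = (270*√41)*(770/8191) - 40749/26440 = 207900*√41/8191 - 40749/26440 = -40749/26440 + 207900*√41/8191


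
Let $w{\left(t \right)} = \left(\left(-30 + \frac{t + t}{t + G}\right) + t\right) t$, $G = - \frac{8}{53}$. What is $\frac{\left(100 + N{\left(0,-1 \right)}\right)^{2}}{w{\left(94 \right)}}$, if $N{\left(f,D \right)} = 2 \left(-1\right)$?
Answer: $\frac{121863}{78725} \approx 1.548$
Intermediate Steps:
$G = - \frac{8}{53}$ ($G = \left(-8\right) \frac{1}{53} = - \frac{8}{53} \approx -0.15094$)
$N{\left(f,D \right)} = -2$
$w{\left(t \right)} = t \left(-30 + t + \frac{2 t}{- \frac{8}{53} + t}\right)$ ($w{\left(t \right)} = \left(\left(-30 + \frac{t + t}{t - \frac{8}{53}}\right) + t\right) t = \left(\left(-30 + \frac{2 t}{- \frac{8}{53} + t}\right) + t\right) t = \left(-30 + t + \frac{2 t}{- \frac{8}{53} + t}\right) t = t \left(-30 + t + \frac{2 t}{- \frac{8}{53} + t}\right)$)
$\frac{\left(100 + N{\left(0,-1 \right)}\right)^{2}}{w{\left(94 \right)}} = \frac{\left(100 - 2\right)^{2}}{94 \frac{1}{-8 + 53 \cdot 94} \left(240 - 140248 + 53 \cdot 94^{2}\right)} = \frac{98^{2}}{94 \frac{1}{-8 + 4982} \left(240 - 140248 + 53 \cdot 8836\right)} = \frac{9604}{94 \cdot \frac{1}{4974} \left(240 - 140248 + 468308\right)} = \frac{9604}{94 \cdot \frac{1}{4974} \cdot 328300} = \frac{9604}{\frac{15430100}{2487}} = 9604 \cdot \frac{2487}{15430100} = \frac{121863}{78725}$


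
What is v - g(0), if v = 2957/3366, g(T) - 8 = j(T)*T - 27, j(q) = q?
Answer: 66911/3366 ≈ 19.878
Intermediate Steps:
g(T) = -19 + T**2 (g(T) = 8 + (T*T - 27) = 8 + (T**2 - 27) = 8 + (-27 + T**2) = -19 + T**2)
v = 2957/3366 (v = 2957*(1/3366) = 2957/3366 ≈ 0.87849)
v - g(0) = 2957/3366 - (-19 + 0**2) = 2957/3366 - (-19 + 0) = 2957/3366 - 1*(-19) = 2957/3366 + 19 = 66911/3366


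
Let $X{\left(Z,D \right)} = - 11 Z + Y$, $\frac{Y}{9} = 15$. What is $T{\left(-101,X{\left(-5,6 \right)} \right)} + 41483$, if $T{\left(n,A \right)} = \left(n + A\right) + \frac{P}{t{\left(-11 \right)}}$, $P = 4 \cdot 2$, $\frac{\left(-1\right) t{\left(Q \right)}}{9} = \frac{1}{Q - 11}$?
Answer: $\frac{374324}{9} \approx 41592.0$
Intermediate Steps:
$Y = 135$ ($Y = 9 \cdot 15 = 135$)
$t{\left(Q \right)} = - \frac{9}{-11 + Q}$ ($t{\left(Q \right)} = - \frac{9}{Q - 11} = - \frac{9}{-11 + Q}$)
$X{\left(Z,D \right)} = 135 - 11 Z$ ($X{\left(Z,D \right)} = - 11 Z + 135 = 135 - 11 Z$)
$P = 8$
$T{\left(n,A \right)} = \frac{176}{9} + A + n$ ($T{\left(n,A \right)} = \left(n + A\right) + \frac{8}{\left(-9\right) \frac{1}{-11 - 11}} = \left(A + n\right) + \frac{8}{\left(-9\right) \frac{1}{-22}} = \left(A + n\right) + \frac{8}{\left(-9\right) \left(- \frac{1}{22}\right)} = \left(A + n\right) + \frac{8}{\frac{9}{22}} = \left(A + n\right) + 8 \cdot \frac{22}{9} = \left(A + n\right) + \frac{176}{9} = \frac{176}{9} + A + n$)
$T{\left(-101,X{\left(-5,6 \right)} \right)} + 41483 = \left(\frac{176}{9} + \left(135 - -55\right) - 101\right) + 41483 = \left(\frac{176}{9} + \left(135 + 55\right) - 101\right) + 41483 = \left(\frac{176}{9} + 190 - 101\right) + 41483 = \frac{977}{9} + 41483 = \frac{374324}{9}$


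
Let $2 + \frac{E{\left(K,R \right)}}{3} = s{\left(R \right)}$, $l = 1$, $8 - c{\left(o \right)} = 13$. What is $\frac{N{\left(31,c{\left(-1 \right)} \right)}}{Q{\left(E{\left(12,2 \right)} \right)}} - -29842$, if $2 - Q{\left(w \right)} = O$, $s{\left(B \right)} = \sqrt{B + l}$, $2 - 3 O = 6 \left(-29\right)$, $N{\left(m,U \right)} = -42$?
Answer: $\frac{2536633}{85} \approx 29843.0$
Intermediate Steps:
$c{\left(o \right)} = -5$ ($c{\left(o \right)} = 8 - 13 = -5$)
$O = \frac{176}{3}$ ($O = \frac{2}{3} - \frac{6 \left(-29\right)}{3} = \frac{2}{3} - -58 = \frac{2}{3} + 58 = \frac{176}{3} \approx 58.667$)
$s{\left(B \right)} = \sqrt{1 + B}$ ($s{\left(B \right)} = \sqrt{B + 1} = \sqrt{1 + B}$)
$E{\left(K,R \right)} = -6 + 3 \sqrt{1 + R}$
$Q{\left(w \right)} = - \frac{170}{3}$ ($Q{\left(w \right)} = 2 - \frac{176}{3} = - \frac{170}{3}$)
$\frac{N{\left(31,c{\left(-1 \right)} \right)}}{Q{\left(E{\left(12,2 \right)} \right)}} - -29842 = - \frac{42}{- \frac{170}{3}} - -29842 = \left(-42\right) \left(- \frac{3}{170}\right) + 29842 = \frac{63}{85} + 29842 = \frac{2536633}{85}$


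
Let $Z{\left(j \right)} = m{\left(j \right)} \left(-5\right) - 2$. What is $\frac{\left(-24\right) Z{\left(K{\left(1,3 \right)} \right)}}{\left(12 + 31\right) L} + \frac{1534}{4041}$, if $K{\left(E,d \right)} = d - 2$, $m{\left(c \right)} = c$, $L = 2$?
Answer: $\frac{405406}{173763} \approx 2.3331$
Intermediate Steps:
$K{\left(E,d \right)} = -2 + d$
$Z{\left(j \right)} = -2 - 5 j$ ($Z{\left(j \right)} = j \left(-5\right) - 2 = - 5 j - 2 = -2 - 5 j$)
$\frac{\left(-24\right) Z{\left(K{\left(1,3 \right)} \right)}}{\left(12 + 31\right) L} + \frac{1534}{4041} = \frac{\left(-24\right) \left(-2 - 5 \left(-2 + 3\right)\right)}{\left(12 + 31\right) 2} + \frac{1534}{4041} = \frac{\left(-24\right) \left(-2 - 5\right)}{43 \cdot 2} + 1534 \cdot \frac{1}{4041} = \frac{\left(-24\right) \left(-2 - 5\right)}{86} + \frac{1534}{4041} = \left(-24\right) \left(-7\right) \frac{1}{86} + \frac{1534}{4041} = 168 \cdot \frac{1}{86} + \frac{1534}{4041} = \frac{84}{43} + \frac{1534}{4041} = \frac{405406}{173763}$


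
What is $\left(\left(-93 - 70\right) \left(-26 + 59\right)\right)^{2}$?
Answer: $28933641$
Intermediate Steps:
$\left(\left(-93 - 70\right) \left(-26 + 59\right)\right)^{2} = \left(\left(-163\right) 33\right)^{2} = \left(-5379\right)^{2} = 28933641$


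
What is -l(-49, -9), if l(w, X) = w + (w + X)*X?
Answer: -473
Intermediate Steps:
l(w, X) = w + X*(X + w) (l(w, X) = w + (X + w)*X = w + X*(X + w))
-l(-49, -9) = -(-49 + (-9)**2 - 9*(-49)) = -(-49 + 81 + 441) = -1*473 = -473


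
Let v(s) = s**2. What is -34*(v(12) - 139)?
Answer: -170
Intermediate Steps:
-34*(v(12) - 139) = -34*(12**2 - 139) = -34*(144 - 139) = -34*5 = -170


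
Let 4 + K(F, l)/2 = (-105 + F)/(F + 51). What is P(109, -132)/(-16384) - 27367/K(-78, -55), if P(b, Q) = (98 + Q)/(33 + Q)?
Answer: -99876852137/20275200 ≈ -4926.1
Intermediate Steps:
K(F, l) = -8 + 2*(-105 + F)/(51 + F) (K(F, l) = -8 + 2*((-105 + F)/(F + 51)) = -8 + 2*((-105 + F)/(51 + F)) = -8 + 2*(-105 + F)/(51 + F))
P(b, Q) = (98 + Q)/(33 + Q)
P(109, -132)/(-16384) - 27367/K(-78, -55) = ((98 - 132)/(33 - 132))/(-16384) - 27367*(51 - 78)/(6*(-103 - 1*(-78))) = (-34/(-99))*(-1/16384) - 27367*(-9/(2*(-103 + 78))) = -1/99*(-34)*(-1/16384) - 27367/(6*(-1/27)*(-25)) = (34/99)*(-1/16384) - 27367/50/9 = -17/811008 - 27367*9/50 = -17/811008 - 246303/50 = -99876852137/20275200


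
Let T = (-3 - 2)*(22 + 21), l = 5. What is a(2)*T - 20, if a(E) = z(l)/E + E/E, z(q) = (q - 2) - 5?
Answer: -20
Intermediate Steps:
z(q) = -7 + q (z(q) = (-2 + q) - 5 = -7 + q)
T = -215 (T = -5*43 = -215)
a(E) = 1 - 2/E (a(E) = (-7 + 5)/E + E/E = -2/E + 1 = 1 - 2/E)
a(2)*T - 20 = ((-2 + 2)/2)*(-215) - 20 = ((½)*0)*(-215) - 20 = 0*(-215) - 20 = 0 - 20 = -20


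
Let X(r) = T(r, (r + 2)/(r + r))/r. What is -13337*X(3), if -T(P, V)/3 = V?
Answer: 66685/6 ≈ 11114.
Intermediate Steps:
T(P, V) = -3*V
X(r) = -3*(2 + r)/(2*r²) (X(r) = (-3*(r + 2)/(r + r))/r = (-3*(2 + r)/(2*r))/r = -3*(2 + r)/(2*r²))
-13337*X(3) = -40011*(-2 - 1*3)/(2*3²) = -40011*(-2 - 3)/(2*9) = -40011*(-5)/(2*9) = -13337*(-⅚) = 66685/6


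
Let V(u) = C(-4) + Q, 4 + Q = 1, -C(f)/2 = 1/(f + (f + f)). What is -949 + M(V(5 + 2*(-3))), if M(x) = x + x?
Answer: -2864/3 ≈ -954.67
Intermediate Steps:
C(f) = -2/(3*f) (C(f) = -2/(f + (f + f)) = -2/(f + 2*f) = -2*1/(3*f) = -2/(3*f))
Q = -3 (Q = -4 + 1 = -3)
V(u) = -17/6 (V(u) = -⅔/(-4) - 3 = -⅔*(-¼) - 3 = ⅙ - 3 = -17/6)
M(x) = 2*x
-949 + M(V(5 + 2*(-3))) = -949 + 2*(-17/6) = -949 - 17/3 = -2864/3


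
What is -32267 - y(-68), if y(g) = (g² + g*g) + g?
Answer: -41447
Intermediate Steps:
y(g) = g + 2*g² (y(g) = (g² + g²) + g = 2*g² + g = g + 2*g²)
-32267 - y(-68) = -32267 - (-68)*(1 + 2*(-68)) = -32267 - (-68)*(1 - 136) = -32267 - (-68)*(-135) = -32267 - 1*9180 = -32267 - 9180 = -41447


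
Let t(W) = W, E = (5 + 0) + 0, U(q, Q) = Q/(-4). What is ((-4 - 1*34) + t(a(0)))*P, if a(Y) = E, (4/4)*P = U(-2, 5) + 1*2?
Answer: -99/4 ≈ -24.750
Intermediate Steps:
U(q, Q) = -Q/4 (U(q, Q) = Q*(-1/4) = -Q/4)
E = 5 (E = 5 + 0 = 5)
P = 3/4 (P = -1/4*5 + 1*2 = -5/4 + 2 = 3/4 ≈ 0.75000)
a(Y) = 5
((-4 - 1*34) + t(a(0)))*P = ((-4 - 1*34) + 5)*(3/4) = ((-4 - 34) + 5)*(3/4) = (-38 + 5)*(3/4) = -33*3/4 = -99/4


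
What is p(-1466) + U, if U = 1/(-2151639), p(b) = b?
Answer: -3154302775/2151639 ≈ -1466.0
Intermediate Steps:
U = -1/2151639 ≈ -4.6476e-7
p(-1466) + U = -1466 - 1/2151639 = -3154302775/2151639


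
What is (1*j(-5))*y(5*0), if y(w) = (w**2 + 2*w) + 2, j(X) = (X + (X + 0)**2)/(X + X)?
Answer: -4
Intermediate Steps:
j(X) = (X + X**2)/(2*X) (j(X) = (X + X**2)/((2*X)) = (X + X**2)*(1/(2*X)) = (X + X**2)/(2*X))
y(w) = 2 + w**2 + 2*w
(1*j(-5))*y(5*0) = (1*(1/2 + (1/2)*(-5)))*(2 + (5*0)**2 + 2*(5*0)) = (1*(1/2 - 5/2))*(2 + 0**2 + 2*0) = (1*(-2))*(2 + 0 + 0) = -2*2 = -4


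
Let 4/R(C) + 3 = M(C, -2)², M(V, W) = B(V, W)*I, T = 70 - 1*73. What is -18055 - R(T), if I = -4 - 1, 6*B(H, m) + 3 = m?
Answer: -9334579/517 ≈ -18055.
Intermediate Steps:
B(H, m) = -½ + m/6
I = -5
T = -3 (T = 70 - 73 = -3)
M(V, W) = 5/2 - 5*W/6 (M(V, W) = (-½ + W/6)*(-5) = 5/2 - 5*W/6)
R(C) = 144/517 (R(C) = 4/(-3 + (5/2 - ⅚*(-2))²) = 4/(-3 + (5/2 + 5/3)²) = 4/(-3 + (25/6)²) = 4/(-3 + 625/36) = 4/(517/36) = 4*(36/517) = 144/517)
-18055 - R(T) = -18055 - 1*144/517 = -18055 - 144/517 = -9334579/517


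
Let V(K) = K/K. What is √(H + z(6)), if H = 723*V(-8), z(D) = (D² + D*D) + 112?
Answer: √907 ≈ 30.116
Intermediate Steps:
V(K) = 1
z(D) = 112 + 2*D² (z(D) = (D² + D²) + 112 = 2*D² + 112 = 112 + 2*D²)
H = 723 (H = 723*1 = 723)
√(H + z(6)) = √(723 + (112 + 2*6²)) = √(723 + (112 + 2*36)) = √(723 + (112 + 72)) = √(723 + 184) = √907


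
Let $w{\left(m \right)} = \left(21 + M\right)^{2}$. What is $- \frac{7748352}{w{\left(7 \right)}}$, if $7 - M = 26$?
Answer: $-1937088$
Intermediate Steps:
$M = -19$ ($M = 7 - 26 = -19$)
$w{\left(m \right)} = 4$ ($w{\left(m \right)} = \left(21 - 19\right)^{2} = 2^{2} = 4$)
$- \frac{7748352}{w{\left(7 \right)}} = - \frac{7748352}{4} = \left(-7748352\right) \frac{1}{4} = -1937088$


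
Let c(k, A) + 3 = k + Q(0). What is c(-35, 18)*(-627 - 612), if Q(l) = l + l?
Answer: 47082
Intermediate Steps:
Q(l) = 2*l
c(k, A) = -3 + k (c(k, A) = -3 + (k + 2*0) = -3 + (k + 0) = -3 + k)
c(-35, 18)*(-627 - 612) = (-3 - 35)*(-627 - 612) = -38*(-1239) = 47082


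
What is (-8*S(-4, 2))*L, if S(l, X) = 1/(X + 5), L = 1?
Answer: -8/7 ≈ -1.1429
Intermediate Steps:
S(l, X) = 1/(5 + X)
(-8*S(-4, 2))*L = -8/(5 + 2)*1 = -8/7*1 = -8/7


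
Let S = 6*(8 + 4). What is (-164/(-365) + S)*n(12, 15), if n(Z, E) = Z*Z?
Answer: 3807936/365 ≈ 10433.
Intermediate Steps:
S = 72 (S = 6*12 = 72)
n(Z, E) = Z²
(-164/(-365) + S)*n(12, 15) = (-164/(-365) + 72)*12² = (-164*(-1/365) + 72)*144 = (164/365 + 72)*144 = (26444/365)*144 = 3807936/365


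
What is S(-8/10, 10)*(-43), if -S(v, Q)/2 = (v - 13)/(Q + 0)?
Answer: -2967/25 ≈ -118.68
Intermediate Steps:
S(v, Q) = -2*(-13 + v)/Q (S(v, Q) = -2*(v - 13)/(Q + 0) = -2*(-13 + v)/Q)
S(-8/10, 10)*(-43) = (2*(13 - (-8)/10)/10)*(-43) = (2*(1/10)*(13 - (-8)/10))*(-43) = (2*(1/10)*(13 - 1*(-4/5)))*(-43) = (2*(1/10)*(13 + 4/5))*(-43) = (2*(1/10)*(69/5))*(-43) = (69/25)*(-43) = -2967/25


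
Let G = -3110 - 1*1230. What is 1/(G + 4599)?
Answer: 1/259 ≈ 0.0038610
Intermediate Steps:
G = -4340 (G = -3110 - 1230 = -4340)
1/(G + 4599) = 1/(-4340 + 4599) = 1/259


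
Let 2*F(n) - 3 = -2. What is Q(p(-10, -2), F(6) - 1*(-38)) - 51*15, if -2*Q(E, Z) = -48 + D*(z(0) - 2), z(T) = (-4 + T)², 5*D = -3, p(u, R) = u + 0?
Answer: -3684/5 ≈ -736.80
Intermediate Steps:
F(n) = ½ (F(n) = 3/2 + (½)*(-2) = 3/2 - 1 = ½)
p(u, R) = u
D = -⅗ (D = (⅕)*(-3) = -⅗ ≈ -0.60000)
Q(E, Z) = 141/5 (Q(E, Z) = -(-48 - 3*((-4 + 0)² - 2)/5)/2 = -(-48 - 3*((-4)² - 2)/5)/2 = -(-48 - 3*(16 - 2)/5)/2 = -(-48 - ⅗*14)/2 = -(-48 - 42/5)/2 = -½*(-282/5) = 141/5)
Q(p(-10, -2), F(6) - 1*(-38)) - 51*15 = 141/5 - 51*15 = 141/5 - 1*765 = 141/5 - 765 = -3684/5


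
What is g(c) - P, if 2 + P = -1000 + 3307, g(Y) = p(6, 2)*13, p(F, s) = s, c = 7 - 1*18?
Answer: -2279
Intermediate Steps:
c = -11 (c = 7 - 18 = -11)
g(Y) = 26 (g(Y) = 2*13 = 26)
P = 2305 (P = -2 + (-1000 + 3307) = -2 + 2307 = 2305)
g(c) - P = 26 - 1*2305 = 26 - 2305 = -2279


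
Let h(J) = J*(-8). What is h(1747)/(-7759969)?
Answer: 13976/7759969 ≈ 0.0018010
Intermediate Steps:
h(J) = -8*J
h(1747)/(-7759969) = -8*1747/(-7759969) = -13976*(-1/7759969) = 13976/7759969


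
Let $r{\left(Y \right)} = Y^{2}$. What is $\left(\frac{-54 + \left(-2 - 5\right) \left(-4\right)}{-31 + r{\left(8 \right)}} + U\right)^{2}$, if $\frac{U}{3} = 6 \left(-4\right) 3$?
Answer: $\frac{51179716}{1089} \approx 46997.0$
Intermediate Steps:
$U = -216$ ($U = 3 \cdot 6 \left(-4\right) 3 = 3 \left(\left(-24\right) 3\right) = 3 \left(-72\right) = -216$)
$\left(\frac{-54 + \left(-2 - 5\right) \left(-4\right)}{-31 + r{\left(8 \right)}} + U\right)^{2} = \left(\frac{-54 + \left(-2 - 5\right) \left(-4\right)}{-31 + 8^{2}} - 216\right)^{2} = \left(\frac{-54 - -28}{-31 + 64} - 216\right)^{2} = \left(\frac{-54 + 28}{33} - 216\right)^{2} = \left(\left(-26\right) \frac{1}{33} - 216\right)^{2} = \left(- \frac{26}{33} - 216\right)^{2} = \left(- \frac{7154}{33}\right)^{2} = \frac{51179716}{1089}$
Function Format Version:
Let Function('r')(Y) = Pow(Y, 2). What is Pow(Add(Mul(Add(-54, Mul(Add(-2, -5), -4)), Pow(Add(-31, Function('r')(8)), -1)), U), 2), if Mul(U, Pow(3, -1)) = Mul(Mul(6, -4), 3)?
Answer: Rational(51179716, 1089) ≈ 46997.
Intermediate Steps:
U = -216 (U = Mul(3, Mul(Mul(6, -4), 3)) = Mul(3, Mul(-24, 3)) = Mul(3, -72) = -216)
Pow(Add(Mul(Add(-54, Mul(Add(-2, -5), -4)), Pow(Add(-31, Function('r')(8)), -1)), U), 2) = Pow(Add(Mul(Add(-54, Mul(Add(-2, -5), -4)), Pow(Add(-31, Pow(8, 2)), -1)), -216), 2) = Pow(Add(Mul(Add(-54, Mul(-7, -4)), Pow(Add(-31, 64), -1)), -216), 2) = Pow(Add(Mul(Add(-54, 28), Pow(33, -1)), -216), 2) = Pow(Add(Mul(-26, Rational(1, 33)), -216), 2) = Pow(Add(Rational(-26, 33), -216), 2) = Pow(Rational(-7154, 33), 2) = Rational(51179716, 1089)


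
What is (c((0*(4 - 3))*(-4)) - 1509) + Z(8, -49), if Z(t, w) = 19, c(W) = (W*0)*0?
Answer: -1490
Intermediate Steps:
c(W) = 0 (c(W) = 0*0 = 0)
(c((0*(4 - 3))*(-4)) - 1509) + Z(8, -49) = (0 - 1509) + 19 = -1509 + 19 = -1490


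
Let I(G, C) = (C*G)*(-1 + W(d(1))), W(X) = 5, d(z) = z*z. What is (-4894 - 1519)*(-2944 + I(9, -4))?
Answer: 19803344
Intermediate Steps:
d(z) = z**2
I(G, C) = 4*C*G (I(G, C) = (C*G)*(-1 + 5) = (C*G)*4 = 4*C*G)
(-4894 - 1519)*(-2944 + I(9, -4)) = (-4894 - 1519)*(-2944 + 4*(-4)*9) = -6413*(-2944 - 144) = -6413*(-3088) = 19803344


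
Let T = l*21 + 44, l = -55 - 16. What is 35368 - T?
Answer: 36815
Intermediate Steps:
l = -71
T = -1447 (T = -71*21 + 44 = -1491 + 44 = -1447)
35368 - T = 35368 - 1*(-1447) = 35368 + 1447 = 36815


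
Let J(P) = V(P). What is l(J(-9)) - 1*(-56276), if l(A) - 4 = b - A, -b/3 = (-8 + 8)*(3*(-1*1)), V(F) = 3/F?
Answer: 168841/3 ≈ 56280.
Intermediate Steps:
J(P) = 3/P
b = 0 (b = -3*(-8 + 8)*3*(-1*1) = -0*3*(-1) = -0*(-3) = -3*0 = 0)
l(A) = 4 - A (l(A) = 4 + (0 - A) = 4 - A)
l(J(-9)) - 1*(-56276) = (4 - 3/(-9)) - 1*(-56276) = (4 - 3*(-1)/9) + 56276 = (4 - 1*(-⅓)) + 56276 = (4 + ⅓) + 56276 = 13/3 + 56276 = 168841/3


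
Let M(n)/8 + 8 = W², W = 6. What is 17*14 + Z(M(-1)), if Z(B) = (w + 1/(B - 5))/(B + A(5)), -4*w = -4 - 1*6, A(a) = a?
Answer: 23872973/100302 ≈ 238.01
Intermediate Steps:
w = 5/2 (w = -(-4 - 1*6)/4 = -(-4 - 6)/4 = -¼*(-10) = 5/2 ≈ 2.5000)
M(n) = 224 (M(n) = -64 + 8*6² = -64 + 8*36 = -64 + 288 = 224)
Z(B) = (5/2 + 1/(-5 + B))/(5 + B) (Z(B) = (5/2 + 1/(B - 5))/(B + 5) = (5/2 + 1/(-5 + B))/(5 + B))
17*14 + Z(M(-1)) = 17*14 + (-23 + 5*224)/(2*(-25 + 224²)) = 238 + (-23 + 1120)/(2*(-25 + 50176)) = 238 + (½)*1097/50151 = 238 + (½)*(1/50151)*1097 = 238 + 1097/100302 = 23872973/100302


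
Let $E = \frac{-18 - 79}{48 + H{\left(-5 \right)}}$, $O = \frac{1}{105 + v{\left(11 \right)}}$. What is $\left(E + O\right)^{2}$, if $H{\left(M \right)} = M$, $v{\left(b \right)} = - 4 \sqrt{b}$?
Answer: $\frac{1097964799668}{217628781049} - \frac{8382704 \sqrt{11}}{5061134443} \approx 5.0396$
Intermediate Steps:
$O = \frac{1}{105 - 4 \sqrt{11}} \approx 0.010901$
$E = - \frac{97}{43}$ ($E = \frac{-18 - 79}{48 - 5} = - \frac{97}{43} \approx -2.2558$)
$\left(E + O\right)^{2} = \left(- \frac{97}{43} + \left(\frac{105}{10849} + \frac{4 \sqrt{11}}{10849}\right)\right)^{2} = \left(- \frac{1047838}{466507} + \frac{4 \sqrt{11}}{10849}\right)^{2}$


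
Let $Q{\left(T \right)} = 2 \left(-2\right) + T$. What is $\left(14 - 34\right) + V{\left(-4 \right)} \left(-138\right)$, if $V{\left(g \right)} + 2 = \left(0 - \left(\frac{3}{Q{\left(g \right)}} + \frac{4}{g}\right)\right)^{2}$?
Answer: $- \frac{157}{32} \approx -4.9063$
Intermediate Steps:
$Q{\left(T \right)} = -4 + T$
$V{\left(g \right)} = -2 + \left(- \frac{4}{g} - \frac{3}{-4 + g}\right)^{2}$ ($V{\left(g \right)} = -2 + \left(0 - \left(\frac{3}{-4 + g} + \frac{4}{g}\right)\right)^{2} = -2 + \left(- \frac{4}{g} - \frac{3}{-4 + g}\right)^{2}$)
$\left(14 - 34\right) + V{\left(-4 \right)} \left(-138\right) = \left(14 - 34\right) + \left(-2 + \frac{\left(-16 + 7 \left(-4\right)\right)^{2}}{16 \left(-4 - 4\right)^{2}}\right) \left(-138\right) = -20 + \left(-2 + \frac{\left(-16 - 28\right)^{2}}{16 \cdot 64}\right) \left(-138\right) = -20 + \left(-2 + \frac{1}{16} \left(-44\right)^{2} \cdot \frac{1}{64}\right) \left(-138\right) = -20 + \left(-2 + \frac{1}{16} \cdot 1936 \cdot \frac{1}{64}\right) \left(-138\right) = -20 + \left(-2 + \frac{121}{64}\right) \left(-138\right) = -20 - - \frac{483}{32} = -20 + \frac{483}{32} = - \frac{157}{32}$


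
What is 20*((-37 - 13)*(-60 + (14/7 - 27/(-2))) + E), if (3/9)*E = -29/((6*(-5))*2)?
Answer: 44529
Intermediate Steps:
E = 29/20 (E = 3*(-29/((6*(-5))*2)) = 3*(-29/((-30*2))) = 3*(-29/(-60)) = 3*(-29*(-1/60)) = 3*(29/60) = 29/20 ≈ 1.4500)
20*((-37 - 13)*(-60 + (14/7 - 27/(-2))) + E) = 20*((-37 - 13)*(-60 + (14/7 - 27/(-2))) + 29/20) = 20*(-50*(-60 + (14*(1/7) - 27*(-1/2))) + 29/20) = 20*(-50*(-60 + (2 + 27/2)) + 29/20) = 20*(-50*(-60 + 31/2) + 29/20) = 20*(-50*(-89/2) + 29/20) = 20*(2225 + 29/20) = 20*(44529/20) = 44529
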